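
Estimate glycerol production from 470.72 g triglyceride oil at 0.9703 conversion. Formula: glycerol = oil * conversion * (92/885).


glycerol = oil * conv * (92/885)
= 470.72 * 0.9703 * 92 / 885
= 47.4803 g

47.4803 g


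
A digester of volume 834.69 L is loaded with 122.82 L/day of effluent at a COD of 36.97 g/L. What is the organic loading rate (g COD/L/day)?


OLR = Q * S / V
= 122.82 * 36.97 / 834.69
= 5.4399 g/L/day

5.4399 g/L/day


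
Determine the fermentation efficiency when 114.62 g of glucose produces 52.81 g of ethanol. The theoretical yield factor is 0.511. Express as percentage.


Fermentation efficiency = (actual / (0.511 * glucose)) * 100
= (52.81 / (0.511 * 114.62)) * 100
= 90.1644%

90.1644%


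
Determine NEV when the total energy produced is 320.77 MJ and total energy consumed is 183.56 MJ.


NEV = E_out - E_in
= 320.77 - 183.56
= 137.2100 MJ

137.2100 MJ


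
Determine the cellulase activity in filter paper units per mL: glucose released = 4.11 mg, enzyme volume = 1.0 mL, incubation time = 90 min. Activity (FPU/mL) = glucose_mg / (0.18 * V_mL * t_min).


Activity = glucose_mg / (0.18 mg/umol * V_mL * t_min)
= 4.11 / (0.18 * 1.0 * 90)
= 0.2537 FPU/mL

0.2537 FPU/mL


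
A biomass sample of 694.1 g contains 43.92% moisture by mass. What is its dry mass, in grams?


Wd = Ww * (1 - MC/100)
= 694.1 * (1 - 43.92/100)
= 389.2513 g

389.2513 g


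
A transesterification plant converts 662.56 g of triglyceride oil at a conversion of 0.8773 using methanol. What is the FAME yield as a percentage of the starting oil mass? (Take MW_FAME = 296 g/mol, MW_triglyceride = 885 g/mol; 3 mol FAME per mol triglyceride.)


m_FAME = oil * conv * (3 * 296 / 885) = oil * conv * (888/885)
= 662.56 * 0.8773 * 888 / 885
= 583.2343 g
Y = m_FAME / oil * 100 = conv * (888/885) * 100
= 0.8773 * 888 / 885 * 100
= 88.03%

88.03%


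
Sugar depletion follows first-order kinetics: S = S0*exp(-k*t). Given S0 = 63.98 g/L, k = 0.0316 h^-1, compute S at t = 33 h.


S = S0 * exp(-k * t)
S = 63.98 * exp(-0.0316 * 33)
S = 22.5508 g/L

22.5508 g/L


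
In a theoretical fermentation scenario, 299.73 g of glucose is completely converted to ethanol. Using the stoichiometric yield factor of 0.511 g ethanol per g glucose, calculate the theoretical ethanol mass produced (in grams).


Theoretical ethanol yield: m_EtOH = 0.511 * m_glucose
m_EtOH = 0.511 * 299.73 = 153.1620 g

153.1620 g


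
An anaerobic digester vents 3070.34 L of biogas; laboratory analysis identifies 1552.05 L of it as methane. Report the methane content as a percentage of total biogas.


CH4% = V_CH4 / V_total * 100
= 1552.05 / 3070.34 * 100
= 50.5498%

50.5498%


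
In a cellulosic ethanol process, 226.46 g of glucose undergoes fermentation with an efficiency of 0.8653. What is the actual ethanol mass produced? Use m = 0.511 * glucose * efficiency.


Actual ethanol: m = 0.511 * 226.46 * 0.8653
m = 100.1334 g

100.1334 g


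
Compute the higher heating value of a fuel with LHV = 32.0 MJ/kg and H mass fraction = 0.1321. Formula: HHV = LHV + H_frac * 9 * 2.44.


HHV = LHV + H_frac * 9 * 2.44
= 32.0 + 0.1321 * 9 * 2.44
= 34.9009 MJ/kg

34.9009 MJ/kg


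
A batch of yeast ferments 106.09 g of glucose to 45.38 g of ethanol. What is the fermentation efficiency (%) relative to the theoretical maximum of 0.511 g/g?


Fermentation efficiency = (actual / (0.511 * glucose)) * 100
= (45.38 / (0.511 * 106.09)) * 100
= 83.7084%

83.7084%


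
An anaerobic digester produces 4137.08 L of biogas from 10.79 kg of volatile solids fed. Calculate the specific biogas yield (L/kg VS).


Y = V / VS
= 4137.08 / 10.79
= 383.4180 L/kg VS

383.4180 L/kg VS


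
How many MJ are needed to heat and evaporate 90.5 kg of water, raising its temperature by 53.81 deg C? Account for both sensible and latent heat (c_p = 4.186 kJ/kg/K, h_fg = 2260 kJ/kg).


E = m_water * (4.186 * dT + 2260) / 1000
= 90.5 * (4.186 * 53.81 + 2260) / 1000
= 224.9150 MJ

224.9150 MJ


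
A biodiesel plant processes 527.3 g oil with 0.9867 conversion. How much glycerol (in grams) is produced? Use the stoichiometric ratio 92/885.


glycerol = oil * conv * (92/885)
= 527.3 * 0.9867 * 92 / 885
= 54.0863 g

54.0863 g


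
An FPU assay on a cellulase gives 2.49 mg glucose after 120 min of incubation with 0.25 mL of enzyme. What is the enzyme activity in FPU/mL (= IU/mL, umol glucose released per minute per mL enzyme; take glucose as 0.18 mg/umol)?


Activity = glucose_mg / (0.18 mg/umol * V_mL * t_min)
= 2.49 / (0.18 * 0.25 * 120)
= 0.4611 FPU/mL

0.4611 FPU/mL


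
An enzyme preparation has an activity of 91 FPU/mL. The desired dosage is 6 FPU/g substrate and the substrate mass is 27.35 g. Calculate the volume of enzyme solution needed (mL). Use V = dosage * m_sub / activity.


V = dosage * m_sub / activity
V = 6 * 27.35 / 91
V = 1.8033 mL

1.8033 mL


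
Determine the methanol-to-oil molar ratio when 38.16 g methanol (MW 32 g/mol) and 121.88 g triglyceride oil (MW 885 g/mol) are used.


Molar ratio = n_MeOH / n_oil = (MeOH/32) / (oil/885) = (MeOH * 885) / (32 * oil)
= (38.16 * 885) / (32 * 121.88)
= 8.6590

8.6590


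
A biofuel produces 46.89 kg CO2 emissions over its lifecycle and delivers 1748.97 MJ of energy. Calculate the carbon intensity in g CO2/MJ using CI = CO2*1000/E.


CI = CO2 * 1000 / E
= 46.89 * 1000 / 1748.97
= 26.8101 g CO2/MJ

26.8101 g CO2/MJ


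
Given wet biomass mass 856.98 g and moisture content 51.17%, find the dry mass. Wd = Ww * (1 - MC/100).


Wd = Ww * (1 - MC/100)
= 856.98 * (1 - 51.17/100)
= 418.4633 g

418.4633 g


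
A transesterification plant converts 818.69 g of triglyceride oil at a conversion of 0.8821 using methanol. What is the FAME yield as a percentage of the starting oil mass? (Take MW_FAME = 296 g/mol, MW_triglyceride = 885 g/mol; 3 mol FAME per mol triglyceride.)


m_FAME = oil * conv * (3 * 296 / 885) = oil * conv * (888/885)
= 818.69 * 0.8821 * 888 / 885
= 724.6145 g
Y = m_FAME / oil * 100 = conv * (888/885) * 100
= 0.8821 * 888 / 885 * 100
= 88.51%

88.51%


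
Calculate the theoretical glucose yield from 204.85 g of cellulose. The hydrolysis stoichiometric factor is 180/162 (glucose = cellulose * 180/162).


glucose = cellulose * 180/162
= 204.85 * 180/162
= 227.6111 g

227.6111 g


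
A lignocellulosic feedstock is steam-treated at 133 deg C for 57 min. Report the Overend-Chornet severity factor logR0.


logR0 = log10(t * exp((T - 100) / 14.75))
= log10(57 * exp((133 - 100) / 14.75))
= 2.7275

2.7275


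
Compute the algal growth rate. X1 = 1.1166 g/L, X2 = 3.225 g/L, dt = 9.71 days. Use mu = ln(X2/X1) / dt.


mu = ln(X2/X1) / dt
= ln(3.225/1.1166) / 9.71
= 0.1092 per day

0.1092 per day


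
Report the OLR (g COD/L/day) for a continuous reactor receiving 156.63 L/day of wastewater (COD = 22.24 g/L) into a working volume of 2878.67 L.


OLR = Q * S / V
= 156.63 * 22.24 / 2878.67
= 1.2101 g/L/day

1.2101 g/L/day


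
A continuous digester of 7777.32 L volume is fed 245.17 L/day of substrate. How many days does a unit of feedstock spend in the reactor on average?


HRT = V / Q
= 7777.32 / 245.17
= 31.7222 days

31.7222 days


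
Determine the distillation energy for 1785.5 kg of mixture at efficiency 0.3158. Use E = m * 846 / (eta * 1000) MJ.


E = m * 846 / (eta * 1000)
= 1785.5 * 846 / (0.3158 * 1000)
= 4783.1951 MJ

4783.1951 MJ


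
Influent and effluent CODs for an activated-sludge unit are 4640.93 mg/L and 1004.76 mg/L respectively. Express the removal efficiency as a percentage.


eta = (COD_in - COD_out) / COD_in * 100
= (4640.93 - 1004.76) / 4640.93 * 100
= 78.3500%

78.3500%


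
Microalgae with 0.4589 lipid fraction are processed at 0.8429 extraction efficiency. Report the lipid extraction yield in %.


Y = lipid_content * extraction_eff * 100
= 0.4589 * 0.8429 * 100
= 38.6807%

38.6807%


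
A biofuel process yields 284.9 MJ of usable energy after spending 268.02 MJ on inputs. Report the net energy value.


NEV = E_out - E_in
= 284.9 - 268.02
= 16.8800 MJ

16.8800 MJ


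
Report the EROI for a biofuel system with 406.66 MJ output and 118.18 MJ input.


EROI = E_out / E_in
= 406.66 / 118.18
= 3.4410

3.4410


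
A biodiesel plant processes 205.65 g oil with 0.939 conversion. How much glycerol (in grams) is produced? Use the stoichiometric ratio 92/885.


glycerol = oil * conv * (92/885)
= 205.65 * 0.939 * 92 / 885
= 20.0742 g

20.0742 g


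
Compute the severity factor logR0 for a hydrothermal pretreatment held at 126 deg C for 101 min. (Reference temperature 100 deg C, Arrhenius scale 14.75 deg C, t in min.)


logR0 = log10(t * exp((T - 100) / 14.75))
= log10(101 * exp((126 - 100) / 14.75))
= 2.7699

2.7699


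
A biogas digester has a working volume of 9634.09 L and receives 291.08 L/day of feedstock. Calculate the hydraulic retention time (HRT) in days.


HRT = V / Q
= 9634.09 / 291.08
= 33.0977 days

33.0977 days


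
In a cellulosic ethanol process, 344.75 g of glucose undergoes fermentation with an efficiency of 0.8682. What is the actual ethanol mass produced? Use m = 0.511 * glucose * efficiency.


Actual ethanol: m = 0.511 * 344.75 * 0.8682
m = 152.9484 g

152.9484 g


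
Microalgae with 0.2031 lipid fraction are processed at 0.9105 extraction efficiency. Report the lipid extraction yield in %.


Y = lipid_content * extraction_eff * 100
= 0.2031 * 0.9105 * 100
= 18.4923%

18.4923%


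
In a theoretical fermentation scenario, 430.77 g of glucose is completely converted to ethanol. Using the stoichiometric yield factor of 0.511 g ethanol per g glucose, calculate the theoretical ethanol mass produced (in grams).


Theoretical ethanol yield: m_EtOH = 0.511 * m_glucose
m_EtOH = 0.511 * 430.77 = 220.1235 g

220.1235 g


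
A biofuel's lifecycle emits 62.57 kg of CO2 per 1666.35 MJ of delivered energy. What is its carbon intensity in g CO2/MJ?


CI = CO2 * 1000 / E
= 62.57 * 1000 / 1666.35
= 37.5491 g CO2/MJ

37.5491 g CO2/MJ


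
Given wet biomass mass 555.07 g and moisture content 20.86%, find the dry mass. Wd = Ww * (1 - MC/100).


Wd = Ww * (1 - MC/100)
= 555.07 * (1 - 20.86/100)
= 439.2824 g

439.2824 g


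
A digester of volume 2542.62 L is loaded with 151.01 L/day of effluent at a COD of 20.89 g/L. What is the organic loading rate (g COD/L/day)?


OLR = Q * S / V
= 151.01 * 20.89 / 2542.62
= 1.2407 g/L/day

1.2407 g/L/day


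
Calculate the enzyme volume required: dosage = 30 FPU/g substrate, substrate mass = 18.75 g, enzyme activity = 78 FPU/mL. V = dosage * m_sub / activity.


V = dosage * m_sub / activity
V = 30 * 18.75 / 78
V = 7.2115 mL

7.2115 mL


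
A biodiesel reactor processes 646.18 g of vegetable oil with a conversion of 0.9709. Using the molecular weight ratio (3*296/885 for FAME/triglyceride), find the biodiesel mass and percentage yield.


m_FAME = oil * conv * (3 * 296 / 885) = oil * conv * (888/885)
= 646.18 * 0.9709 * 888 / 885
= 629.5029 g
Y = m_FAME / oil * 100 = conv * (888/885) * 100
= 0.9709 * 888 / 885 * 100
= 97.42%

629.5029 g FAME; Y = 97.42%


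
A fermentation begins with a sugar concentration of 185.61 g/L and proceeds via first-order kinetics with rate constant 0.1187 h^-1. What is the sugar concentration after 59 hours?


S = S0 * exp(-k * t)
S = 185.61 * exp(-0.1187 * 59)
S = 0.1687 g/L

0.1687 g/L


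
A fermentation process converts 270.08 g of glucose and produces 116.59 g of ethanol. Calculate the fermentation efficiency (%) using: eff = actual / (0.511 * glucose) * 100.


Fermentation efficiency = (actual / (0.511 * glucose)) * 100
= (116.59 / (0.511 * 270.08)) * 100
= 84.4788%

84.4788%


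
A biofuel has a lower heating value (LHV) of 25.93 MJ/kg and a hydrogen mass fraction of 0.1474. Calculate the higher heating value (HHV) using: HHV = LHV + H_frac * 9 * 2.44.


HHV = LHV + H_frac * 9 * 2.44
= 25.93 + 0.1474 * 9 * 2.44
= 29.1669 MJ/kg

29.1669 MJ/kg


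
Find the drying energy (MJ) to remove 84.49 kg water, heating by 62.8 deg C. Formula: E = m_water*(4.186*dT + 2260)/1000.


E = m_water * (4.186 * dT + 2260) / 1000
= 84.49 * (4.186 * 62.8 + 2260) / 1000
= 213.1582 MJ

213.1582 MJ


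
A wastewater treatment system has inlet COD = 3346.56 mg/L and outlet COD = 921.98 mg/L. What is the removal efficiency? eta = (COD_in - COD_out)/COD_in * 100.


eta = (COD_in - COD_out) / COD_in * 100
= (3346.56 - 921.98) / 3346.56 * 100
= 72.4499%

72.4499%


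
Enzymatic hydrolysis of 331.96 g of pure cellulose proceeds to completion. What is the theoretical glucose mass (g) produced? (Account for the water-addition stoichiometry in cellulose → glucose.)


glucose = cellulose * 180/162
= 331.96 * 180/162
= 368.8444 g

368.8444 g


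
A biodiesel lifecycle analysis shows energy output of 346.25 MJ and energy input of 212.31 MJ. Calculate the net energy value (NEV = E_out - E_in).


NEV = E_out - E_in
= 346.25 - 212.31
= 133.9400 MJ

133.9400 MJ


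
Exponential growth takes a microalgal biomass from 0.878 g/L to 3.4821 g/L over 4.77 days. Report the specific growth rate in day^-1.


mu = ln(X2/X1) / dt
= ln(3.4821/0.878) / 4.77
= 0.2888 per day

0.2888 per day


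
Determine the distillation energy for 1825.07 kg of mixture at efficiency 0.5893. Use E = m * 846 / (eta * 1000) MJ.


E = m * 846 / (eta * 1000)
= 1825.07 * 846 / (0.5893 * 1000)
= 2620.0733 MJ

2620.0733 MJ


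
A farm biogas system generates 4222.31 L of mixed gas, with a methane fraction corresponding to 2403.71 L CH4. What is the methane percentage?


CH4% = V_CH4 / V_total * 100
= 2403.71 / 4222.31 * 100
= 56.9288%

56.9288%


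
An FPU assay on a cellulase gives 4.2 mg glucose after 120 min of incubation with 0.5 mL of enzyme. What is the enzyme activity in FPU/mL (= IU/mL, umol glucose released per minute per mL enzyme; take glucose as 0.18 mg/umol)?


Activity = glucose_mg / (0.18 mg/umol * V_mL * t_min)
= 4.2 / (0.18 * 0.5 * 120)
= 0.3889 FPU/mL

0.3889 FPU/mL


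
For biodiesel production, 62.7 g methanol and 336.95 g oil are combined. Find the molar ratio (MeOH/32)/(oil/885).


Molar ratio = n_MeOH / n_oil = (MeOH/32) / (oil/885) = (MeOH * 885) / (32 * oil)
= (62.7 * 885) / (32 * 336.95)
= 5.1463

5.1463


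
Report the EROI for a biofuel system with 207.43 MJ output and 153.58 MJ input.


EROI = E_out / E_in
= 207.43 / 153.58
= 1.3506

1.3506


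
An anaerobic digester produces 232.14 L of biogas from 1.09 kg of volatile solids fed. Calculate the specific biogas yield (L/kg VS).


Y = V / VS
= 232.14 / 1.09
= 212.9725 L/kg VS

212.9725 L/kg VS


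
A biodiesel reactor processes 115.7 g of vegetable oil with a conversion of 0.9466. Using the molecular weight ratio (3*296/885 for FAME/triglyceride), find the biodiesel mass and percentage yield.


m_FAME = oil * conv * (3 * 296 / 885) = oil * conv * (888/885)
= 115.7 * 0.9466 * 888 / 885
= 109.8929 g
Y = m_FAME / oil * 100 = conv * (888/885) * 100
= 0.9466 * 888 / 885 * 100
= 94.98%

109.8929 g FAME; Y = 94.98%


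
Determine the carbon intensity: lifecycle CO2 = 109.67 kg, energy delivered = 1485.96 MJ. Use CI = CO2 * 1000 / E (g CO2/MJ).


CI = CO2 * 1000 / E
= 109.67 * 1000 / 1485.96
= 73.8041 g CO2/MJ

73.8041 g CO2/MJ


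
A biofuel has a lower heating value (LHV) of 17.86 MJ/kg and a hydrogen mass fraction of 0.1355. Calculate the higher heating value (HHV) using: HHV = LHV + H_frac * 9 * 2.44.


HHV = LHV + H_frac * 9 * 2.44
= 17.86 + 0.1355 * 9 * 2.44
= 20.8356 MJ/kg

20.8356 MJ/kg


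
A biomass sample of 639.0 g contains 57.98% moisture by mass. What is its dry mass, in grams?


Wd = Ww * (1 - MC/100)
= 639.0 * (1 - 57.98/100)
= 268.5078 g

268.5078 g


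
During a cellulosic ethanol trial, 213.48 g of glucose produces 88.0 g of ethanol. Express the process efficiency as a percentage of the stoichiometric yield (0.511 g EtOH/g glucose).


Fermentation efficiency = (actual / (0.511 * glucose)) * 100
= (88.0 / (0.511 * 213.48)) * 100
= 80.6686%

80.6686%


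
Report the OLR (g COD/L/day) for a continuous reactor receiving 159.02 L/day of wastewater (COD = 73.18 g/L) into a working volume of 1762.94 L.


OLR = Q * S / V
= 159.02 * 73.18 / 1762.94
= 6.6010 g/L/day

6.6010 g/L/day


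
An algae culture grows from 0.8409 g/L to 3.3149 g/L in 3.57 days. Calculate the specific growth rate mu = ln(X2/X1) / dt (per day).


mu = ln(X2/X1) / dt
= ln(3.3149/0.8409) / 3.57
= 0.3842 per day

0.3842 per day


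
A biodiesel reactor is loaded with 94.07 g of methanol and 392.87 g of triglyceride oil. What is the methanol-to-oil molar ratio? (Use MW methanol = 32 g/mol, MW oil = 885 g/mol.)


Molar ratio = n_MeOH / n_oil = (MeOH/32) / (oil/885) = (MeOH * 885) / (32 * oil)
= (94.07 * 885) / (32 * 392.87)
= 6.6221

6.6221


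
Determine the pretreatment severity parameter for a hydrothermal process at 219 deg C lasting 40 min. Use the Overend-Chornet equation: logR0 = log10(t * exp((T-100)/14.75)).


logR0 = log10(t * exp((T - 100) / 14.75))
= log10(40 * exp((219 - 100) / 14.75))
= 5.1059

5.1059


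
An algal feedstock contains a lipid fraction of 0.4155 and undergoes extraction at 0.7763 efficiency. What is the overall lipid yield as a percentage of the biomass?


Y = lipid_content * extraction_eff * 100
= 0.4155 * 0.7763 * 100
= 32.2553%

32.2553%


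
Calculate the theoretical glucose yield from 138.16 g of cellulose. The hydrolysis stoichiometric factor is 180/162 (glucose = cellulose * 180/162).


glucose = cellulose * 180/162
= 138.16 * 180/162
= 153.5111 g

153.5111 g


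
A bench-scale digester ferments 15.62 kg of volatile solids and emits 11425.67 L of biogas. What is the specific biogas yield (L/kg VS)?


Y = V / VS
= 11425.67 / 15.62
= 731.4770 L/kg VS

731.4770 L/kg VS


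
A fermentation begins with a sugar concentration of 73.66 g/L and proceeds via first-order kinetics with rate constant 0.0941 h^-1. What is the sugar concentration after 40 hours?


S = S0 * exp(-k * t)
S = 73.66 * exp(-0.0941 * 40)
S = 1.7082 g/L

1.7082 g/L


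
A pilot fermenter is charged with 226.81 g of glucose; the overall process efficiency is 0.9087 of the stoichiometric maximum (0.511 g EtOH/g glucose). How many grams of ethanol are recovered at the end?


Actual ethanol: m = 0.511 * 226.81 * 0.9087
m = 105.3182 g

105.3182 g


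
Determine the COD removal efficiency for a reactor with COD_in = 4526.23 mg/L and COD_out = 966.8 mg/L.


eta = (COD_in - COD_out) / COD_in * 100
= (4526.23 - 966.8) / 4526.23 * 100
= 78.6401%

78.6401%


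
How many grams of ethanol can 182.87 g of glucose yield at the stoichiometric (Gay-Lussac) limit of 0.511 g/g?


Theoretical ethanol yield: m_EtOH = 0.511 * m_glucose
m_EtOH = 0.511 * 182.87 = 93.4466 g

93.4466 g


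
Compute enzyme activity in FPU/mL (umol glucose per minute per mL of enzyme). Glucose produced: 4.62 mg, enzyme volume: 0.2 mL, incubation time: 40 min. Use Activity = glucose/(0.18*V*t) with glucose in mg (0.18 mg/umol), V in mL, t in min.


Activity = glucose_mg / (0.18 mg/umol * V_mL * t_min)
= 4.62 / (0.18 * 0.2 * 40)
= 3.2083 FPU/mL

3.2083 FPU/mL


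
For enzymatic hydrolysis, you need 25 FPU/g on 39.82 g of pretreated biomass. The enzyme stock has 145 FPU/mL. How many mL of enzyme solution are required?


V = dosage * m_sub / activity
V = 25 * 39.82 / 145
V = 6.8655 mL

6.8655 mL


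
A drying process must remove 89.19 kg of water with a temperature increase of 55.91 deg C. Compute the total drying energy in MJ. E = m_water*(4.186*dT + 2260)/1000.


E = m_water * (4.186 * dT + 2260) / 1000
= 89.19 * (4.186 * 55.91 + 2260) / 1000
= 222.4434 MJ

222.4434 MJ


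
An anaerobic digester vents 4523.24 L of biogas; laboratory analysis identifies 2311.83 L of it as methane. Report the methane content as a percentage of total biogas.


CH4% = V_CH4 / V_total * 100
= 2311.83 / 4523.24 * 100
= 51.1100%

51.1100%


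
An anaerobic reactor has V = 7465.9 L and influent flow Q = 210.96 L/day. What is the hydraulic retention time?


HRT = V / Q
= 7465.9 / 210.96
= 35.3901 days

35.3901 days


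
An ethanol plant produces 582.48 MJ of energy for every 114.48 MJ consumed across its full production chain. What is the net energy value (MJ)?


NEV = E_out - E_in
= 582.48 - 114.48
= 468.0000 MJ

468.0000 MJ


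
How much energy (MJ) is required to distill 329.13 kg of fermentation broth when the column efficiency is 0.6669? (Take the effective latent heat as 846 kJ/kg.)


E = m * 846 / (eta * 1000)
= 329.13 * 846 / (0.6669 * 1000)
= 417.5198 MJ

417.5198 MJ


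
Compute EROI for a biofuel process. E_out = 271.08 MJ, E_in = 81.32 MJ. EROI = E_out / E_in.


EROI = E_out / E_in
= 271.08 / 81.32
= 3.3335

3.3335


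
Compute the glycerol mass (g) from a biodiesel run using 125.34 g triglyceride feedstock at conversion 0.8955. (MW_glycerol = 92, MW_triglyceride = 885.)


glycerol = oil * conv * (92/885)
= 125.34 * 0.8955 * 92 / 885
= 11.6681 g

11.6681 g


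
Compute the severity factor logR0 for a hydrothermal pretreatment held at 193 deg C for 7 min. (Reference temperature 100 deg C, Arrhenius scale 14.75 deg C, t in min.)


logR0 = log10(t * exp((T - 100) / 14.75))
= log10(7 * exp((193 - 100) / 14.75))
= 3.5834

3.5834


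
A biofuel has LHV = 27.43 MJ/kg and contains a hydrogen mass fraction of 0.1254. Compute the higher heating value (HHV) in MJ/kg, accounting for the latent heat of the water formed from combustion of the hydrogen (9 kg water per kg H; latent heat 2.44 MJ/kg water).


HHV = LHV + H_frac * 9 * 2.44
= 27.43 + 0.1254 * 9 * 2.44
= 30.1838 MJ/kg

30.1838 MJ/kg


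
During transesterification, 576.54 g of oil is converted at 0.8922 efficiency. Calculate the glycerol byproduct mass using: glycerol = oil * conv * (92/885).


glycerol = oil * conv * (92/885)
= 576.54 * 0.8922 * 92 / 885
= 53.4732 g

53.4732 g


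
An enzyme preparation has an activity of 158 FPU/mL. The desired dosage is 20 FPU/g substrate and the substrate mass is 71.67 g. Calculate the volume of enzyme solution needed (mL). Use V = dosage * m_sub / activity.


V = dosage * m_sub / activity
V = 20 * 71.67 / 158
V = 9.0722 mL

9.0722 mL


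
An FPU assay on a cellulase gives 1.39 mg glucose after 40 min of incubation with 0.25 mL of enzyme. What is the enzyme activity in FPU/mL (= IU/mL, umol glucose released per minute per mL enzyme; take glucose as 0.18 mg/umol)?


Activity = glucose_mg / (0.18 mg/umol * V_mL * t_min)
= 1.39 / (0.18 * 0.25 * 40)
= 0.7722 FPU/mL

0.7722 FPU/mL


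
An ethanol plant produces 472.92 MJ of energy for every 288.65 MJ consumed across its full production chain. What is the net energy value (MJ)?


NEV = E_out - E_in
= 472.92 - 288.65
= 184.2700 MJ

184.2700 MJ


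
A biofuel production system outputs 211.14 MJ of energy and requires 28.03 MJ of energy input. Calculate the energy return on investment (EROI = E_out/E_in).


EROI = E_out / E_in
= 211.14 / 28.03
= 7.5326

7.5326


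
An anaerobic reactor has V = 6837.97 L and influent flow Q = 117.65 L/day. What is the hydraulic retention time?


HRT = V / Q
= 6837.97 / 117.65
= 58.1213 days

58.1213 days


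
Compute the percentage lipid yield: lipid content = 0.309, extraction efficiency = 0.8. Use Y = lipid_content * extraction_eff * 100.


Y = lipid_content * extraction_eff * 100
= 0.309 * 0.8 * 100
= 24.7200%

24.7200%


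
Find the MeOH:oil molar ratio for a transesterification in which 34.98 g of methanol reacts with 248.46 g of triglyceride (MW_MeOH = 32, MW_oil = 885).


Molar ratio = n_MeOH / n_oil = (MeOH/32) / (oil/885) = (MeOH * 885) / (32 * oil)
= (34.98 * 885) / (32 * 248.46)
= 3.8936

3.8936


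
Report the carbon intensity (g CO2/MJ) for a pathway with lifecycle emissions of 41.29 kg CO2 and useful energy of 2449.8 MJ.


CI = CO2 * 1000 / E
= 41.29 * 1000 / 2449.8
= 16.8544 g CO2/MJ

16.8544 g CO2/MJ


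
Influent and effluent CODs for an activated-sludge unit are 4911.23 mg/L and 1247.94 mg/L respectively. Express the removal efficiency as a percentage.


eta = (COD_in - COD_out) / COD_in * 100
= (4911.23 - 1247.94) / 4911.23 * 100
= 74.5901%

74.5901%


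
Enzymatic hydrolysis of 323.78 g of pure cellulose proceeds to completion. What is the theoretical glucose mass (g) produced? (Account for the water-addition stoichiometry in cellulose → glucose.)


glucose = cellulose * 180/162
= 323.78 * 180/162
= 359.7556 g

359.7556 g


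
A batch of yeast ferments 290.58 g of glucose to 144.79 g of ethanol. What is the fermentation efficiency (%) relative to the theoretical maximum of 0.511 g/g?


Fermentation efficiency = (actual / (0.511 * glucose)) * 100
= (144.79 / (0.511 * 290.58)) * 100
= 97.5106%

97.5106%


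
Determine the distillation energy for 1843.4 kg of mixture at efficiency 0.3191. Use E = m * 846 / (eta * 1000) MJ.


E = m * 846 / (eta * 1000)
= 1843.4 * 846 / (0.3191 * 1000)
= 4887.2341 MJ

4887.2341 MJ


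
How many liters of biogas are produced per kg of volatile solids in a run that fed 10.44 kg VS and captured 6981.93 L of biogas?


Y = V / VS
= 6981.93 / 10.44
= 668.7672 L/kg VS

668.7672 L/kg VS


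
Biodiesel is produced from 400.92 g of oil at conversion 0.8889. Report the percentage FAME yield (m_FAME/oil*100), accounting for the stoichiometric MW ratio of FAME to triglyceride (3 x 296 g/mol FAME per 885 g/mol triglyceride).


m_FAME = oil * conv * (3 * 296 / 885) = oil * conv * (888/885)
= 400.92 * 0.8889 * 888 / 885
= 357.5858 g
Y = m_FAME / oil * 100 = conv * (888/885) * 100
= 0.8889 * 888 / 885 * 100
= 89.19%

89.19%


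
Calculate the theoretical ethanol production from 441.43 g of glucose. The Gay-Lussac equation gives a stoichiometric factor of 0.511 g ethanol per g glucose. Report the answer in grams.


Theoretical ethanol yield: m_EtOH = 0.511 * m_glucose
m_EtOH = 0.511 * 441.43 = 225.5707 g

225.5707 g


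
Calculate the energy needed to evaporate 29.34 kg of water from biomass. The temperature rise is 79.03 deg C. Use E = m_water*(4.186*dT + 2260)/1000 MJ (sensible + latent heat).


E = m_water * (4.186 * dT + 2260) / 1000
= 29.34 * (4.186 * 79.03 + 2260) / 1000
= 76.0146 MJ

76.0146 MJ


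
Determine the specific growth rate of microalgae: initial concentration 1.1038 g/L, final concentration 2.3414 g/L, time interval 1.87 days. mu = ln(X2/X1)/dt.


mu = ln(X2/X1) / dt
= ln(2.3414/1.1038) / 1.87
= 0.4021 per day

0.4021 per day


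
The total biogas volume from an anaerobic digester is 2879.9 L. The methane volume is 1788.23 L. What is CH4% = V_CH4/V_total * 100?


CH4% = V_CH4 / V_total * 100
= 1788.23 / 2879.9 * 100
= 62.0935%

62.0935%


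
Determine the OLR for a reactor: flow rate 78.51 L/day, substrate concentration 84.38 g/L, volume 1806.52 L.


OLR = Q * S / V
= 78.51 * 84.38 / 1806.52
= 3.6671 g/L/day

3.6671 g/L/day


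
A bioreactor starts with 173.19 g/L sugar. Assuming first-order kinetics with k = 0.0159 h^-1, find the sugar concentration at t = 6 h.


S = S0 * exp(-k * t)
S = 173.19 * exp(-0.0159 * 6)
S = 157.4313 g/L

157.4313 g/L


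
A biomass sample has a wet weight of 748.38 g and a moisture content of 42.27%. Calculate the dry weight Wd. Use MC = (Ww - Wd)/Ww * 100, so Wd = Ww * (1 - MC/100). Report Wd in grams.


Wd = Ww * (1 - MC/100)
= 748.38 * (1 - 42.27/100)
= 432.0398 g

432.0398 g


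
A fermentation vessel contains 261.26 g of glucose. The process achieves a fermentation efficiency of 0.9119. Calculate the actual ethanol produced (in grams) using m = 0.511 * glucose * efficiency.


Actual ethanol: m = 0.511 * 261.26 * 0.9119
m = 121.7422 g

121.7422 g


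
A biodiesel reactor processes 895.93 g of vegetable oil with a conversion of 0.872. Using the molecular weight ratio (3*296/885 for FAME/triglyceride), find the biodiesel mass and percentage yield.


m_FAME = oil * conv * (3 * 296 / 885) = oil * conv * (888/885)
= 895.93 * 0.872 * 888 / 885
= 783.8993 g
Y = m_FAME / oil * 100 = conv * (888/885) * 100
= 0.872 * 888 / 885 * 100
= 87.50%

783.8993 g FAME; Y = 87.50%


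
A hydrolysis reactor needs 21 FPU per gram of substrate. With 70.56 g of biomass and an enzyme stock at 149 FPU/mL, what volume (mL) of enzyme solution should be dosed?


V = dosage * m_sub / activity
V = 21 * 70.56 / 149
V = 9.9447 mL

9.9447 mL


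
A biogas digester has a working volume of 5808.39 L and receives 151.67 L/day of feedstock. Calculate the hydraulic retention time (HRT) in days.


HRT = V / Q
= 5808.39 / 151.67
= 38.2962 days

38.2962 days


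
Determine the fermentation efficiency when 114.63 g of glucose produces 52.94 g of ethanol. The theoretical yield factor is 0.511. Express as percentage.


Fermentation efficiency = (actual / (0.511 * glucose)) * 100
= (52.94 / (0.511 * 114.63)) * 100
= 90.3784%

90.3784%


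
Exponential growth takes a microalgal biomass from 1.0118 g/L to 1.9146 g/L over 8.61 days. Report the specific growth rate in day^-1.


mu = ln(X2/X1) / dt
= ln(1.9146/1.0118) / 8.61
= 0.0741 per day

0.0741 per day


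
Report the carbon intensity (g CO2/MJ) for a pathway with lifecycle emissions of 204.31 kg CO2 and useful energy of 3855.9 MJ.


CI = CO2 * 1000 / E
= 204.31 * 1000 / 3855.9
= 52.9863 g CO2/MJ

52.9863 g CO2/MJ


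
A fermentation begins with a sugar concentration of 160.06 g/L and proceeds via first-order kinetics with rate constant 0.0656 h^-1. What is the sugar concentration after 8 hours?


S = S0 * exp(-k * t)
S = 160.06 * exp(-0.0656 * 8)
S = 94.7033 g/L

94.7033 g/L


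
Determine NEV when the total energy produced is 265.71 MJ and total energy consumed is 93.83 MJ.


NEV = E_out - E_in
= 265.71 - 93.83
= 171.8800 MJ

171.8800 MJ


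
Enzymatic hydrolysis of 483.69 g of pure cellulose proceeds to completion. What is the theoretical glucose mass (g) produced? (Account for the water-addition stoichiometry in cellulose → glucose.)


glucose = cellulose * 180/162
= 483.69 * 180/162
= 537.4333 g

537.4333 g


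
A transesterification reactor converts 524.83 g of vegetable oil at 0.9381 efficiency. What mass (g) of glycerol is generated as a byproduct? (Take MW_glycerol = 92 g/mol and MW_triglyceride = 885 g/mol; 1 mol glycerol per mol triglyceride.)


glycerol = oil * conv * (92/885)
= 524.83 * 0.9381 * 92 / 885
= 51.1814 g

51.1814 g


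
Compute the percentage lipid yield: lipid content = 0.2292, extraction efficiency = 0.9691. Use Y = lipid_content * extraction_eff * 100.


Y = lipid_content * extraction_eff * 100
= 0.2292 * 0.9691 * 100
= 22.2118%

22.2118%


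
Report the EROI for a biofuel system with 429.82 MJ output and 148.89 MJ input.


EROI = E_out / E_in
= 429.82 / 148.89
= 2.8868

2.8868


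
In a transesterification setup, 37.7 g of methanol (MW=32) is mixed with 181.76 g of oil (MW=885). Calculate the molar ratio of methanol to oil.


Molar ratio = n_MeOH / n_oil = (MeOH/32) / (oil/885) = (MeOH * 885) / (32 * oil)
= (37.7 * 885) / (32 * 181.76)
= 5.7364

5.7364


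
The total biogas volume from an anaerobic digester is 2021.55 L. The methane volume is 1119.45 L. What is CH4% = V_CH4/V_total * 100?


CH4% = V_CH4 / V_total * 100
= 1119.45 / 2021.55 * 100
= 55.3758%

55.3758%


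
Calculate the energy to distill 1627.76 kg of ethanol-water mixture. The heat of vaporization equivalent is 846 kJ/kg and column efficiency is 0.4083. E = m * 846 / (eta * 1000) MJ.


E = m * 846 / (eta * 1000)
= 1627.76 * 846 / (0.4083 * 1000)
= 3372.7283 MJ

3372.7283 MJ


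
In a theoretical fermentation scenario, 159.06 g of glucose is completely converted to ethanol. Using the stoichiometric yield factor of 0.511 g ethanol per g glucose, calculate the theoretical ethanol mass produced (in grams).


Theoretical ethanol yield: m_EtOH = 0.511 * m_glucose
m_EtOH = 0.511 * 159.06 = 81.2797 g

81.2797 g


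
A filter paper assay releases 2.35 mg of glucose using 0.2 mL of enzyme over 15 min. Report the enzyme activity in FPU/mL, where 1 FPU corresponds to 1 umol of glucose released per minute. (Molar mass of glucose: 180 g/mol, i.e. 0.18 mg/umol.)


Activity = glucose_mg / (0.18 mg/umol * V_mL * t_min)
= 2.35 / (0.18 * 0.2 * 15)
= 4.3519 FPU/mL

4.3519 FPU/mL


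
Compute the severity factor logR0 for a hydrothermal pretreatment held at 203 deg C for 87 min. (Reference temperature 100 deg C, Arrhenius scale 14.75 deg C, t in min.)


logR0 = log10(t * exp((T - 100) / 14.75))
= log10(87 * exp((203 - 100) / 14.75))
= 4.9722

4.9722


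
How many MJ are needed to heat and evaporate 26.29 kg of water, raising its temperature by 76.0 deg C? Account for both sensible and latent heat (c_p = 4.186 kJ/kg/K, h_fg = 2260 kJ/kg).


E = m_water * (4.186 * dT + 2260) / 1000
= 26.29 * (4.186 * 76.0 + 2260) / 1000
= 67.7792 MJ

67.7792 MJ


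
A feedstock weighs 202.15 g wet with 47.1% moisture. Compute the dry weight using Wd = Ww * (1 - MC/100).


Wd = Ww * (1 - MC/100)
= 202.15 * (1 - 47.1/100)
= 106.9373 g

106.9373 g


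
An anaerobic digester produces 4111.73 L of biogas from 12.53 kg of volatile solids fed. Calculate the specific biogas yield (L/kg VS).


Y = V / VS
= 4111.73 / 12.53
= 328.1508 L/kg VS

328.1508 L/kg VS


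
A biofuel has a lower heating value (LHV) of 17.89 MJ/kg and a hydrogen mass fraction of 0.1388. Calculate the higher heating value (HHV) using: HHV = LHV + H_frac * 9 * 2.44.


HHV = LHV + H_frac * 9 * 2.44
= 17.89 + 0.1388 * 9 * 2.44
= 20.9380 MJ/kg

20.9380 MJ/kg


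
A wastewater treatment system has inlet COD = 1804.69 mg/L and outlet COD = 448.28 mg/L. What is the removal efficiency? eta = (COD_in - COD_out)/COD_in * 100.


eta = (COD_in - COD_out) / COD_in * 100
= (1804.69 - 448.28) / 1804.69 * 100
= 75.1603%

75.1603%


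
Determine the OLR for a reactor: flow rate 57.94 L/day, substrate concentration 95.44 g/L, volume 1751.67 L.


OLR = Q * S / V
= 57.94 * 95.44 / 1751.67
= 3.1569 g/L/day

3.1569 g/L/day


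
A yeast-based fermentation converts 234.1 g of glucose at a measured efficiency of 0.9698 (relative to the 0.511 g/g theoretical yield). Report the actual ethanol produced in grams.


Actual ethanol: m = 0.511 * 234.1 * 0.9698
m = 116.0124 g

116.0124 g


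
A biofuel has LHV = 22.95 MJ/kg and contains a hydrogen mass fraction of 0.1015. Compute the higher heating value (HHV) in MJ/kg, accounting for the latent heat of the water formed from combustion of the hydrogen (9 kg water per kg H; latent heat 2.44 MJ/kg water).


HHV = LHV + H_frac * 9 * 2.44
= 22.95 + 0.1015 * 9 * 2.44
= 25.1789 MJ/kg

25.1789 MJ/kg


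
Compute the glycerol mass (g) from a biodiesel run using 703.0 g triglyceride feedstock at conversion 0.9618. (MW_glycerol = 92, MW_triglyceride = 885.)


glycerol = oil * conv * (92/885)
= 703.0 * 0.9618 * 92 / 885
= 70.2886 g

70.2886 g


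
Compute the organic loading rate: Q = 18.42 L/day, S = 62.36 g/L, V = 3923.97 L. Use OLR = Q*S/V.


OLR = Q * S / V
= 18.42 * 62.36 / 3923.97
= 0.2927 g/L/day

0.2927 g/L/day


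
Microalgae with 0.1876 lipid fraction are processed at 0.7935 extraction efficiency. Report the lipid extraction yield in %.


Y = lipid_content * extraction_eff * 100
= 0.1876 * 0.7935 * 100
= 14.8861%

14.8861%


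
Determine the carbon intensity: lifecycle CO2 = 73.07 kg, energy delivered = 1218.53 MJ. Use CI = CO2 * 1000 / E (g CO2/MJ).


CI = CO2 * 1000 / E
= 73.07 * 1000 / 1218.53
= 59.9657 g CO2/MJ

59.9657 g CO2/MJ


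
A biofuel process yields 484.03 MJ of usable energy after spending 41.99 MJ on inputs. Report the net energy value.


NEV = E_out - E_in
= 484.03 - 41.99
= 442.0400 MJ

442.0400 MJ


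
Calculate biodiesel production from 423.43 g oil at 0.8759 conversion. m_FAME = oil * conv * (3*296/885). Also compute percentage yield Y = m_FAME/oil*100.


m_FAME = oil * conv * (3 * 296 / 885) = oil * conv * (888/885)
= 423.43 * 0.8759 * 888 / 885
= 372.1396 g
Y = m_FAME / oil * 100 = conv * (888/885) * 100
= 0.8759 * 888 / 885 * 100
= 87.89%

372.1396 g FAME; Y = 87.89%


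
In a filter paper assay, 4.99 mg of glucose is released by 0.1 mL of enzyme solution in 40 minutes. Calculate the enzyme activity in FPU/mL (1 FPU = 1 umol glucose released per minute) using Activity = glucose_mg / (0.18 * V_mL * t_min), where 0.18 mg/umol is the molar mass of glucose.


Activity = glucose_mg / (0.18 mg/umol * V_mL * t_min)
= 4.99 / (0.18 * 0.1 * 40)
= 6.9306 FPU/mL

6.9306 FPU/mL


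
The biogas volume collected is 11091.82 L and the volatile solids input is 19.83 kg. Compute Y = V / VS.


Y = V / VS
= 11091.82 / 19.83
= 559.3454 L/kg VS

559.3454 L/kg VS


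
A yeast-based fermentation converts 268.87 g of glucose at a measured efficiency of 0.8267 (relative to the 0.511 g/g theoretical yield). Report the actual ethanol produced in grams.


Actual ethanol: m = 0.511 * 268.87 * 0.8267
m = 113.5824 g

113.5824 g


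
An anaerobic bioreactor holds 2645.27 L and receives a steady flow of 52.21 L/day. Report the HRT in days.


HRT = V / Q
= 2645.27 / 52.21
= 50.6660 days

50.6660 days


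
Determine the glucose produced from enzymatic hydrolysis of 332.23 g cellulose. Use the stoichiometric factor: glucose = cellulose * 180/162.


glucose = cellulose * 180/162
= 332.23 * 180/162
= 369.1444 g

369.1444 g


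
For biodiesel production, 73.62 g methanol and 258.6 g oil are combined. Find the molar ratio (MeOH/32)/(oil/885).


Molar ratio = n_MeOH / n_oil = (MeOH/32) / (oil/885) = (MeOH * 885) / (32 * oil)
= (73.62 * 885) / (32 * 258.6)
= 7.8734

7.8734


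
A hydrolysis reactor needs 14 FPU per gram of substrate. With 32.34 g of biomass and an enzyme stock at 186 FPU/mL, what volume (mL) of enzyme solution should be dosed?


V = dosage * m_sub / activity
V = 14 * 32.34 / 186
V = 2.4342 mL

2.4342 mL


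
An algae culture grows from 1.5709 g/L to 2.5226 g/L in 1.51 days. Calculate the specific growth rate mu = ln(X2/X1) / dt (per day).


mu = ln(X2/X1) / dt
= ln(2.5226/1.5709) / 1.51
= 0.3137 per day

0.3137 per day


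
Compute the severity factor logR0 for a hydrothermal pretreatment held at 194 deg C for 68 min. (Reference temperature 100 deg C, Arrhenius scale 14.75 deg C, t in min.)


logR0 = log10(t * exp((T - 100) / 14.75))
= log10(68 * exp((194 - 100) / 14.75))
= 4.6002

4.6002


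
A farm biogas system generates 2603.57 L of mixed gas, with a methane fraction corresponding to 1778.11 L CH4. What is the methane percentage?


CH4% = V_CH4 / V_total * 100
= 1778.11 / 2603.57 * 100
= 68.2951%

68.2951%


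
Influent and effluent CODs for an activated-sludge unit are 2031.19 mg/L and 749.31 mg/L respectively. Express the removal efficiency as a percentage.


eta = (COD_in - COD_out) / COD_in * 100
= (2031.19 - 749.31) / 2031.19 * 100
= 63.1098%

63.1098%


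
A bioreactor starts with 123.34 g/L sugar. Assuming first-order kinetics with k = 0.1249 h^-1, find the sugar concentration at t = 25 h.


S = S0 * exp(-k * t)
S = 123.34 * exp(-0.1249 * 25)
S = 5.4327 g/L

5.4327 g/L


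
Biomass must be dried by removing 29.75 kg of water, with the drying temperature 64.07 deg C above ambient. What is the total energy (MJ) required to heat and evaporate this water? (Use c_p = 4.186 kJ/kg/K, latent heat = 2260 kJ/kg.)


E = m_water * (4.186 * dT + 2260) / 1000
= 29.75 * (4.186 * 64.07 + 2260) / 1000
= 75.2139 MJ

75.2139 MJ


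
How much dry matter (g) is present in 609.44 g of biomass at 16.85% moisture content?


Wd = Ww * (1 - MC/100)
= 609.44 * (1 - 16.85/100)
= 506.7494 g

506.7494 g


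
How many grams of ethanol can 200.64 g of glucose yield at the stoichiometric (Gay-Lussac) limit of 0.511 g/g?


Theoretical ethanol yield: m_EtOH = 0.511 * m_glucose
m_EtOH = 0.511 * 200.64 = 102.5270 g

102.5270 g
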